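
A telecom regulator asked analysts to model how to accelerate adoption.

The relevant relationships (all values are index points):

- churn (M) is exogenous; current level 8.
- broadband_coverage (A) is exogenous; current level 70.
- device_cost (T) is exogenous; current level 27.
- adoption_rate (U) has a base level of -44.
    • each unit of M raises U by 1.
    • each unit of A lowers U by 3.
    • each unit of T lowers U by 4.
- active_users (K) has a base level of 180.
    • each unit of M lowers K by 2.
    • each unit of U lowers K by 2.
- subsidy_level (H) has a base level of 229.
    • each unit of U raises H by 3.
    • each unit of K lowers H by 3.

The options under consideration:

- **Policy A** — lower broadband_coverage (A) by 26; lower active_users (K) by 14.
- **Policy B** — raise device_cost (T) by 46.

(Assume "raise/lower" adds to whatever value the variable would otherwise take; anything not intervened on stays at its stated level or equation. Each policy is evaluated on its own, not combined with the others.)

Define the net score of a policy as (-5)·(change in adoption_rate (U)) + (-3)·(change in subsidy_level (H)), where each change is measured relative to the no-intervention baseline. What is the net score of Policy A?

Baseline:
  M = 8
  A = 70
  T = 27
  U = -44 + 8 − 3·70 − 4·27 = -354
  K = 180 − 2·8 − 2·(-354) = 872
  H = 229 + 3·(-354) − 3·872 = -3449
Policy A (A − 26, K − 14):
  M = 8
  A = 70 − 26 = 44
  T = 27
  U = -44 + 8 − 3·44 − 4·27 = -276
  K = 180 − 2·8 − 2·(-276) (−14 from intervention) = 702
  H = 229 + 3·(-276) − 3·702 = -2705
ΔU = -276 − (-354) = 78; ΔH = -2705 − (-3449) = 744
Score = (-5)·78 + (-3)·744 = -2622

-2622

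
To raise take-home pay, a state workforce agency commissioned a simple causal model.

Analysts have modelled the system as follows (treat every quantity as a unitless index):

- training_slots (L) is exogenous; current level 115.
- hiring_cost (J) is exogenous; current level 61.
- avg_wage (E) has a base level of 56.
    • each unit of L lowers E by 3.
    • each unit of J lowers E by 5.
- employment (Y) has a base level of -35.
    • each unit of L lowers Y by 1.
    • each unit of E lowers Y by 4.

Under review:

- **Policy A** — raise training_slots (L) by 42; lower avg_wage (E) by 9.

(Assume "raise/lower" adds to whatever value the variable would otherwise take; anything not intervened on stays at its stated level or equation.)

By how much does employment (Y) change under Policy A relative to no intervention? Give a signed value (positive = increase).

498

Baseline:
  L = 115
  J = 61
  E = 56 − 3·115 − 5·61 = -594
  Y = -35 − 115 − 4·(-594) = 2226
Policy A (L + 42, E − 9):
  L = 115 + 42 = 157
  J = 61
  E = 56 − 3·157 − 5·61 (−9 from intervention) = -729
  Y = -35 − 157 − 4·(-729) = 2724
Change in Y: 2724 − 2226 = 498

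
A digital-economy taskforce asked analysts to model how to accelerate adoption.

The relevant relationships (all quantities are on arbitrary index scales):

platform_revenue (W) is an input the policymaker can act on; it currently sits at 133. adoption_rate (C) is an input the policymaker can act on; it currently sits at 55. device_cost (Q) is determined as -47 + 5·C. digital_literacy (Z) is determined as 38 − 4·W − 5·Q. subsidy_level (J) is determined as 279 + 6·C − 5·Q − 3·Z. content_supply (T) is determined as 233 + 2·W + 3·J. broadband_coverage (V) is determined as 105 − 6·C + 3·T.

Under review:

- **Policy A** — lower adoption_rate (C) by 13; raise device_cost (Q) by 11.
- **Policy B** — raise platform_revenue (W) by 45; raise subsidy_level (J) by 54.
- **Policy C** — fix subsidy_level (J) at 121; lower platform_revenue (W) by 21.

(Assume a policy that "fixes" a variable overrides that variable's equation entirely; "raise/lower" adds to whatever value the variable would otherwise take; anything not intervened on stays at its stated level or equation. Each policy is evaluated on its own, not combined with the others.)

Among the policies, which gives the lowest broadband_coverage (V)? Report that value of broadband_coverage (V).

2235

Policy A (C − 13, Q + 11):
  W = 133
  C = 55 − 13 = 42
  Q = -47 + 5·42 (+11 from intervention) = 174
  Z = 38 − 4·133 − 5·174 = -1364
  J = 279 + 6·42 − 5·174 − 3·(-1364) = 3753
  T = 233 + 2·133 + 3·3753 = 11758
  V = 105 − 6·42 + 3·11758 = 35127
Policy B (W + 45, J + 54):
  W = 133 + 45 = 178
  C = 55
  Q = -47 + 5·55 = 228
  Z = 38 − 4·178 − 5·228 = -1814
  J = 279 + 6·55 − 5·228 − 3·(-1814) (+54 from intervention) = 4965
  T = 233 + 2·178 + 3·4965 = 15484
  V = 105 − 6·55 + 3·15484 = 46227
Policy C (J := 121, W − 21):
  W = 133 − 21 = 112
  C = 55
  Q = -47 + 5·55 = 228
  Z = 38 − 4·112 − 5·228 = -1550
  J = 121
  T = 233 + 2·112 + 3·121 = 820
  V = 105 − 6·55 + 3·820 = 2235
Comparing — Policy A: V=35127, Policy B: V=46227, Policy C: V=2235. Lowest is 2235 (Policy C).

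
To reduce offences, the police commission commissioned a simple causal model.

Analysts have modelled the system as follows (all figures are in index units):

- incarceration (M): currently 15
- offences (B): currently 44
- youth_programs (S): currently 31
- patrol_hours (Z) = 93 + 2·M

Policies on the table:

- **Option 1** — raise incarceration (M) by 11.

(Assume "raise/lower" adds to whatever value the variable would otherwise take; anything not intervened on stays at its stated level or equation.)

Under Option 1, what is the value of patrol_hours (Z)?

Option 1 (M + 11):
  M = 15 + 11 = 26
  Z = 93 + 2·26 = 145

145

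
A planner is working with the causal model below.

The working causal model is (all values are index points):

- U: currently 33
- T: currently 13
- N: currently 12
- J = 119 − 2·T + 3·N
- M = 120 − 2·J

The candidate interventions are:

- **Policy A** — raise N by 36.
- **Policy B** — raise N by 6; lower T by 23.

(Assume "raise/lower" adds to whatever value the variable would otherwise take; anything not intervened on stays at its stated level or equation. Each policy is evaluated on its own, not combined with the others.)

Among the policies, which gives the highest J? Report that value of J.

237

Policy A (N + 36):
  T = 13
  N = 12 + 36 = 48
  J = 119 − 2·13 + 3·48 = 237
Policy B (N + 6, T − 23):
  T = 13 − 23 = -10
  N = 12 + 6 = 18
  J = 119 − 2·(-10) + 3·18 = 193
Comparing — Policy A: J=237, Policy B: J=193. Highest is 237 (Policy A).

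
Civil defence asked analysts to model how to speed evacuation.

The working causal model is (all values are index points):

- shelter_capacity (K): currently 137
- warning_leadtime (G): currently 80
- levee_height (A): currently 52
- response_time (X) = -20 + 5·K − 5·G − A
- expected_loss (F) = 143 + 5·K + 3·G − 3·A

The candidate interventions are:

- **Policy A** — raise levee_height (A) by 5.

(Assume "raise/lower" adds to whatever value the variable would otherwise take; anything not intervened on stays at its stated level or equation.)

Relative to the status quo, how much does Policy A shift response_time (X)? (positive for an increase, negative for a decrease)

-5

Baseline:
  K = 137
  G = 80
  A = 52
  X = -20 + 5·137 − 5·80 − 52 = 213
Policy A (A + 5):
  K = 137
  G = 80
  A = 52 + 5 = 57
  X = -20 + 5·137 − 5·80 − 57 = 208
Change in X: 208 − 213 = -5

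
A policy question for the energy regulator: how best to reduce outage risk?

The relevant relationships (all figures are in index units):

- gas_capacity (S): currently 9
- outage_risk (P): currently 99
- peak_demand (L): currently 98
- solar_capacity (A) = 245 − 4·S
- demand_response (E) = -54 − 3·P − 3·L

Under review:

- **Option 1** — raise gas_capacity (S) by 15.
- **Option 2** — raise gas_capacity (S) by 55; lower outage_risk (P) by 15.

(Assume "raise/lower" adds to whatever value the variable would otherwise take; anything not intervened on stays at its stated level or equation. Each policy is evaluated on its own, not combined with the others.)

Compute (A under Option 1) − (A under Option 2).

160

Option 1 (S + 15):
  S = 9 + 15 = 24
  A = 245 − 4·24 = 149
Option 2 (S + 55, P − 15):
  S = 9 + 55 = 64
  A = 245 − 4·64 = -11
A: 149 − (-11) = 160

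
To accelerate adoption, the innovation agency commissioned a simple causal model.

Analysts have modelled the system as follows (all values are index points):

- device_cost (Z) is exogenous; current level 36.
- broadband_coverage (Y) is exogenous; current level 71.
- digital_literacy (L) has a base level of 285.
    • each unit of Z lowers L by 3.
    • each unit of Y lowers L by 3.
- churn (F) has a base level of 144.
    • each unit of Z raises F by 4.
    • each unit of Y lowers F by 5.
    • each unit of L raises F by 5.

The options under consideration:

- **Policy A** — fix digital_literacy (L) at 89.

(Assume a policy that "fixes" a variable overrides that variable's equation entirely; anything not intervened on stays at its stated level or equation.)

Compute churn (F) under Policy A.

378

Policy A (L := 89):
  Z = 36
  Y = 71
  L = 89
  F = 144 + 4·36 − 5·71 + 5·89 = 378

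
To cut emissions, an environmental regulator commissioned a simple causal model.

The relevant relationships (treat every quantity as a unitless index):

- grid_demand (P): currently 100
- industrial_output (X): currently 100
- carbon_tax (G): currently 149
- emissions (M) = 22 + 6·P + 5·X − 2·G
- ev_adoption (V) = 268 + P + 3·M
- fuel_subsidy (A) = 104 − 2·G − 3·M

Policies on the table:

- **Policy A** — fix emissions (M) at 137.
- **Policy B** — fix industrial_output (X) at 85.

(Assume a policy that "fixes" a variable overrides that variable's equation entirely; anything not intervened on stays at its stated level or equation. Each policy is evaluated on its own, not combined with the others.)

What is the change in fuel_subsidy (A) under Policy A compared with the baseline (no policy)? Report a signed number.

Baseline:
  P = 100
  X = 100
  G = 149
  M = 22 + 6·100 + 5·100 − 2·149 = 824
  A = 104 − 2·149 − 3·824 = -2666
Policy A (M := 137):
  P = 100
  X = 100
  G = 149
  M = 137
  A = 104 − 2·149 − 3·137 = -605
Change in A: -605 − (-2666) = 2061

2061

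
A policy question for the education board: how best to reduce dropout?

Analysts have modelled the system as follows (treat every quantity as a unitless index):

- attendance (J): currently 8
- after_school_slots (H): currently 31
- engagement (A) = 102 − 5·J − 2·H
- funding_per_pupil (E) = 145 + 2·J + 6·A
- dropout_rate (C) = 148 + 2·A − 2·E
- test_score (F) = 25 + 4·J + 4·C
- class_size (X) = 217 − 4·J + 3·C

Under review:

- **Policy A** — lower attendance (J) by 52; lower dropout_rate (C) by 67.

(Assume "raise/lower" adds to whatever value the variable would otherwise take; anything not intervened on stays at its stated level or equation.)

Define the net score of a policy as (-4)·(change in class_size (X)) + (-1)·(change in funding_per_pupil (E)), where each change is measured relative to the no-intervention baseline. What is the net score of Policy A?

27220

Baseline:
  J = 8
  H = 31
  A = 102 − 5·8 − 2·31 = 0
  E = 145 + 2·8 + 6·0 = 161
  C = 148 + 2·0 − 2·161 = -174
  X = 217 − 4·8 + 3·(-174) = -337
Policy A (J − 52, C − 67):
  J = 8 − 52 = -44
  H = 31
  A = 102 − 5·(-44) − 2·31 = 260
  E = 145 + 2·(-44) + 6·260 = 1617
  C = 148 + 2·260 − 2·1617 (−67 from intervention) = -2633
  X = 217 − 4·(-44) + 3·(-2633) = -7506
ΔX = -7506 − (-337) = -7169; ΔE = 1617 − 161 = 1456
Score = (-4)·(-7169) + (-1)·1456 = 27220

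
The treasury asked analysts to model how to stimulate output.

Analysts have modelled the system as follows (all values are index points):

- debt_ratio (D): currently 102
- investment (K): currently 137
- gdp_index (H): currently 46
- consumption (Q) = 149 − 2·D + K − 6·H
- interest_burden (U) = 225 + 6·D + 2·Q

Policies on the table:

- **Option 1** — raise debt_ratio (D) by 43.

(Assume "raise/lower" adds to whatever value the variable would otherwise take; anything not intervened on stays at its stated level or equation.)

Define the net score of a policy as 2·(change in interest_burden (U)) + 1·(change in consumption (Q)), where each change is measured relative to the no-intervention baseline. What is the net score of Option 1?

Baseline:
  D = 102
  K = 137
  H = 46
  Q = 149 − 2·102 + 137 − 6·46 = -194
  U = 225 + 6·102 + 2·(-194) = 449
Option 1 (D + 43):
  D = 102 + 43 = 145
  K = 137
  H = 46
  Q = 149 − 2·145 + 137 − 6·46 = -280
  U = 225 + 6·145 + 2·(-280) = 535
ΔU = 535 − 449 = 86; ΔQ = -280 − (-194) = -86
Score = 2·86 + 1·(-86) = 86

86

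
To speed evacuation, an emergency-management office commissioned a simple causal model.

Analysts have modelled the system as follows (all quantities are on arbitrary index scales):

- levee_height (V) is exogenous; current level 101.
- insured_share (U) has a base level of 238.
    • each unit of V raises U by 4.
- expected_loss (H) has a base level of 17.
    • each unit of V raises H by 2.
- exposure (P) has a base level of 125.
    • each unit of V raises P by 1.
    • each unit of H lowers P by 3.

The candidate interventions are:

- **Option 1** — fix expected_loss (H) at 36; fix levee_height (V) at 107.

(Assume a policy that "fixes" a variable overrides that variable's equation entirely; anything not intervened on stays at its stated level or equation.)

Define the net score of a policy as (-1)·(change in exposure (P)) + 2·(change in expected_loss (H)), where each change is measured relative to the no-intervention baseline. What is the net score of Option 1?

Baseline:
  V = 101
  H = 17 + 2·101 = 219
  P = 125 + 101 − 3·219 = -431
Option 1 (H := 36, V := 107):
  V = 107
  H = 36
  P = 125 + 107 − 3·36 = 124
ΔP = 124 − (-431) = 555; ΔH = 36 − 219 = -183
Score = (-1)·555 + 2·(-183) = -921

-921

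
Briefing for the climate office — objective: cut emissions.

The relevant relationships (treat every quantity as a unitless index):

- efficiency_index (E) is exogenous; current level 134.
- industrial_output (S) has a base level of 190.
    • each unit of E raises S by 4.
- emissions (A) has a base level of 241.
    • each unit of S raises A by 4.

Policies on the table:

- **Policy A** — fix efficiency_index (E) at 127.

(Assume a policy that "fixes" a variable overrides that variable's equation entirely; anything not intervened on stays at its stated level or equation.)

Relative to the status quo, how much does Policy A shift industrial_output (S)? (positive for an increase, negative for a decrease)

-28

Baseline:
  E = 134
  S = 190 + 4·134 = 726
Policy A (E := 127):
  E = 127
  S = 190 + 4·127 = 698
Change in S: 698 − 726 = -28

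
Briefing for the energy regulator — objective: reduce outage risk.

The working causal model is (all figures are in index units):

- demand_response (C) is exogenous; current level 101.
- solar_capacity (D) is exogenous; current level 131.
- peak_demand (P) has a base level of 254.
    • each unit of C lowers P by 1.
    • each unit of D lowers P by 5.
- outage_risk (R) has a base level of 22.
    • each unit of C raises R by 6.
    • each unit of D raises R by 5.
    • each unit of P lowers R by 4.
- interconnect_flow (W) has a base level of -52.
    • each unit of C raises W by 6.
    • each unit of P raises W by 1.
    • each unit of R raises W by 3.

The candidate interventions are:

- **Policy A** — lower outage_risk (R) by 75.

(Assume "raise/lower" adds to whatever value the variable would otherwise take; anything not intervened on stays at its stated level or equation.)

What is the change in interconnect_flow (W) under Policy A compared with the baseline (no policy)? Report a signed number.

-225

Baseline:
  C = 101
  D = 131
  P = 254 − 101 − 5·131 = -502
  R = 22 + 6·101 + 5·131 − 4·(-502) = 3291
  W = -52 + 6·101 + (-502) + 3·3291 = 9925
Policy A (R − 75):
  C = 101
  D = 131
  P = 254 − 101 − 5·131 = -502
  R = 22 + 6·101 + 5·131 − 4·(-502) (−75 from intervention) = 3216
  W = -52 + 6·101 + (-502) + 3·3216 = 9700
Change in W: 9700 − 9925 = -225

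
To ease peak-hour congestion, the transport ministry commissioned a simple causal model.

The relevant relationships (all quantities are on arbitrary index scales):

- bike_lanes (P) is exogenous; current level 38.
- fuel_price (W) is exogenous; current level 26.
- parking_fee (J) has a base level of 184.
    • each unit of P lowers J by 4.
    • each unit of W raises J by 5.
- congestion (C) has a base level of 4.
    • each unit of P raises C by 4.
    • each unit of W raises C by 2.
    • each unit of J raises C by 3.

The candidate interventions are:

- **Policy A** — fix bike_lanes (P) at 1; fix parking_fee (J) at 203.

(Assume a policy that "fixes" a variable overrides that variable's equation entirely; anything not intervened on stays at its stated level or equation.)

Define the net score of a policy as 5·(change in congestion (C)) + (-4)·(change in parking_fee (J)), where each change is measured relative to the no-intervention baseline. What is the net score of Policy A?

-289

Baseline:
  P = 38
  W = 26
  J = 184 − 4·38 + 5·26 = 162
  C = 4 + 4·38 + 2·26 + 3·162 = 694
Policy A (P := 1, J := 203):
  P = 1
  W = 26
  J = 203
  C = 4 + 4·1 + 2·26 + 3·203 = 669
ΔC = 669 − 694 = -25; ΔJ = 203 − 162 = 41
Score = 5·(-25) + (-4)·41 = -289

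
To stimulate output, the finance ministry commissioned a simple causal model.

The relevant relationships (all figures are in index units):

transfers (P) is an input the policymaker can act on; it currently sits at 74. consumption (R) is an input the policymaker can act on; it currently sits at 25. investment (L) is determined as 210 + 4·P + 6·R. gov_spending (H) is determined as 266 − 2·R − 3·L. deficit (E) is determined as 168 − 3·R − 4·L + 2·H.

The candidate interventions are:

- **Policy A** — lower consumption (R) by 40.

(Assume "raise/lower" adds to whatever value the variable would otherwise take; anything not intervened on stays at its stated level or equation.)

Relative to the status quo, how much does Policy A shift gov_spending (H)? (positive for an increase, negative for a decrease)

Baseline:
  P = 74
  R = 25
  L = 210 + 4·74 + 6·25 = 656
  H = 266 − 2·25 − 3·656 = -1752
Policy A (R − 40):
  P = 74
  R = 25 − 40 = -15
  L = 210 + 4·74 + 6·(-15) = 416
  H = 266 − 2·(-15) − 3·416 = -952
Change in H: -952 − (-1752) = 800

800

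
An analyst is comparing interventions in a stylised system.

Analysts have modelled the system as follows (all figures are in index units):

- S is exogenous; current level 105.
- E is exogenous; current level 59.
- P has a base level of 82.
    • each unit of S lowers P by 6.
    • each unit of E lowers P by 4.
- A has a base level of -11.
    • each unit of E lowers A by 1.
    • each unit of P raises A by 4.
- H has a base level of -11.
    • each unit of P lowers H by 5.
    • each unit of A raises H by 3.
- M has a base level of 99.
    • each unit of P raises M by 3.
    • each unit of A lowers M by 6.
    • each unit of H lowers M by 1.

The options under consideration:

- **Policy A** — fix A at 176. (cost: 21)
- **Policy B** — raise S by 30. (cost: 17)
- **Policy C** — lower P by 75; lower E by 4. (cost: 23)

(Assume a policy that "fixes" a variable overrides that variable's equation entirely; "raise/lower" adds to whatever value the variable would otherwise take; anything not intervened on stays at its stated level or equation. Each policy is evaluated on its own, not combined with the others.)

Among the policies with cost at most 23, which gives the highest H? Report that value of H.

Policy A (A := 176):
  S = 105
  E = 59
  P = 82 − 6·105 − 4·59 = -784
  A = 176
  H = -11 − 5·(-784) + 3·176 = 4437
Policy B (S + 30):
  S = 105 + 30 = 135
  E = 59
  P = 82 − 6·135 − 4·59 = -964
  A = -11 − 59 + 4·(-964) = -3926
  H = -11 − 5·(-964) + 3·(-3926) = -6969
Policy C (P − 75, E − 4):
  S = 105
  E = 59 − 4 = 55
  P = 82 − 6·105 − 4·55 (−75 from intervention) = -843
  A = -11 − 55 + 4·(-843) = -3438
  H = -11 − 5·(-843) + 3·(-3438) = -6110
Comparing — Policy A: H=4437, Policy B: H=-6969, Policy C: H=-6110. Highest is 4437 (Policy A).

4437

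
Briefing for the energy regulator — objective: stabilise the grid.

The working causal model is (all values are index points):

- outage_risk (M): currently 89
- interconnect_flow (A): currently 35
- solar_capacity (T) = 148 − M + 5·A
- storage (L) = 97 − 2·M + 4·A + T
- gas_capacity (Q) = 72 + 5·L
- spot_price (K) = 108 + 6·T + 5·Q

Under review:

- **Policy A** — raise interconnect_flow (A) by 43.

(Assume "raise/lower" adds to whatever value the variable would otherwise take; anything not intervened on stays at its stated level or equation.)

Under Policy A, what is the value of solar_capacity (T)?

449

Policy A (A + 43):
  M = 89
  A = 35 + 43 = 78
  T = 148 − 89 + 5·78 = 449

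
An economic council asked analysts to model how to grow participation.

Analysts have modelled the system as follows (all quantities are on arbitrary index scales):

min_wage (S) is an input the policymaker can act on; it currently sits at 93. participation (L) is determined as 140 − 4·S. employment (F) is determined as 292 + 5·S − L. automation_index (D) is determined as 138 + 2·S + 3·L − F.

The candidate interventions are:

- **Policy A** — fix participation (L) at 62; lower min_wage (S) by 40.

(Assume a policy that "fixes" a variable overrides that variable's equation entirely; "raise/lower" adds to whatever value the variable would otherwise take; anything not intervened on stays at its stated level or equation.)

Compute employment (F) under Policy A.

Policy A (L := 62, S − 40):
  S = 93 − 40 = 53
  L = 62
  F = 292 + 5·53 − 62 = 495

495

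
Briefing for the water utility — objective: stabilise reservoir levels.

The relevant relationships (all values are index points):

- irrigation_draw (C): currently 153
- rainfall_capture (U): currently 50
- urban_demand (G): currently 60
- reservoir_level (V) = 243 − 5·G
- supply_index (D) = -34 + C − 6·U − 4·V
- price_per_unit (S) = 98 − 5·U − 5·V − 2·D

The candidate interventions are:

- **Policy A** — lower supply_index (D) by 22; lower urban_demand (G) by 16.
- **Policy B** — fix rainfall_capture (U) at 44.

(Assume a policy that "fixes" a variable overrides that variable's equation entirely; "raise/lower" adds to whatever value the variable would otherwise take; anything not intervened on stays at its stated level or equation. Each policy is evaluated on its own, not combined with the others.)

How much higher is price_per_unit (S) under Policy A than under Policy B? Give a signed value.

326

Policy A (D − 22, G − 16):
  C = 153
  U = 50
  G = 60 − 16 = 44
  V = 243 − 5·44 = 23
  D = -34 + 153 − 6·50 − 4·23 (−22 from intervention) = -295
  S = 98 − 5·50 − 5·23 − 2·(-295) = 323
Policy B (U := 44):
  C = 153
  U = 44
  G = 60
  V = 243 − 5·60 = -57
  D = -34 + 153 − 6·44 − 4·(-57) = 83
  S = 98 − 5·44 − 5·(-57) − 2·83 = -3
S: 323 − (-3) = 326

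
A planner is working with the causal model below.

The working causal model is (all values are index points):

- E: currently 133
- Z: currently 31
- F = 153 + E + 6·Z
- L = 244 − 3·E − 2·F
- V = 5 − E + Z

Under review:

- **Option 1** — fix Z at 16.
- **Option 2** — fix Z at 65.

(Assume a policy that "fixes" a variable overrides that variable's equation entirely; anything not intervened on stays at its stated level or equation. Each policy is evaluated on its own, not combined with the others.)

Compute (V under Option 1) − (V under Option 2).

-49

Option 1 (Z := 16):
  E = 133
  Z = 16
  V = 5 − 133 + 16 = -112
Option 2 (Z := 65):
  E = 133
  Z = 65
  V = 5 − 133 + 65 = -63
V: -112 − (-63) = -49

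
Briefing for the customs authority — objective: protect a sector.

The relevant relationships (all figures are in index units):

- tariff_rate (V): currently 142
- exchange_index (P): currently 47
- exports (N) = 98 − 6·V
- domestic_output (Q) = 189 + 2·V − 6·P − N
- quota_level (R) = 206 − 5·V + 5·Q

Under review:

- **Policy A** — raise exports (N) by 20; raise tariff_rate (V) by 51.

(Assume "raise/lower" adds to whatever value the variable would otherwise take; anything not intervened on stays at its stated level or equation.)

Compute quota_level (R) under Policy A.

5906

Policy A (N + 20, V + 51):
  V = 142 + 51 = 193
  P = 47
  N = 98 − 6·193 (+20 from intervention) = -1040
  Q = 189 + 2·193 − 6·47 − (-1040) = 1333
  R = 206 − 5·193 + 5·1333 = 5906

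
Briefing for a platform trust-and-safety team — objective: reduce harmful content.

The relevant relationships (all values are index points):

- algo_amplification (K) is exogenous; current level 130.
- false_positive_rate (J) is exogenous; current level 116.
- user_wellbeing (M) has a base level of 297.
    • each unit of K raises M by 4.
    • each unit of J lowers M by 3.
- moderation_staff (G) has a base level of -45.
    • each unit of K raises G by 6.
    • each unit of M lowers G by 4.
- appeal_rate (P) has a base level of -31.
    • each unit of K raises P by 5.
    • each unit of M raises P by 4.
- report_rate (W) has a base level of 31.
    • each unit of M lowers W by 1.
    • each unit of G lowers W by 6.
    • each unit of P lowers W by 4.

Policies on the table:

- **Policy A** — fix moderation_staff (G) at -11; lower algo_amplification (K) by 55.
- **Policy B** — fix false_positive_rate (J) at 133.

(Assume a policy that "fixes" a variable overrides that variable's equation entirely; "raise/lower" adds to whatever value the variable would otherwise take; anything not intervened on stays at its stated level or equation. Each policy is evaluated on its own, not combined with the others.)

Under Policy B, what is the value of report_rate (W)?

-3929

Policy B (J := 133):
  K = 130
  J = 133
  M = 297 + 4·130 − 3·133 = 418
  G = -45 + 6·130 − 4·418 = -937
  P = -31 + 5·130 + 4·418 = 2291
  W = 31 − 418 − 6·(-937) − 4·2291 = -3929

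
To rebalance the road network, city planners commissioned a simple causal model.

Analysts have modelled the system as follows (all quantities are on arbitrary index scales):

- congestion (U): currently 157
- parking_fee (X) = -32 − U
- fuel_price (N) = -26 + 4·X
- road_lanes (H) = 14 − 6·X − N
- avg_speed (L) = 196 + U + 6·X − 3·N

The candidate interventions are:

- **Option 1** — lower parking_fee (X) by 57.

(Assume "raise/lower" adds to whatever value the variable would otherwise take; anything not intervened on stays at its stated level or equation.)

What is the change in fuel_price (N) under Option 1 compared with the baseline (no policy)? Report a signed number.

Baseline:
  U = 157
  X = -32 − 157 = -189
  N = -26 + 4·(-189) = -782
Option 1 (X − 57):
  U = 157
  X = -32 − 157 (−57 from intervention) = -246
  N = -26 + 4·(-246) = -1010
Change in N: -1010 − (-782) = -228

-228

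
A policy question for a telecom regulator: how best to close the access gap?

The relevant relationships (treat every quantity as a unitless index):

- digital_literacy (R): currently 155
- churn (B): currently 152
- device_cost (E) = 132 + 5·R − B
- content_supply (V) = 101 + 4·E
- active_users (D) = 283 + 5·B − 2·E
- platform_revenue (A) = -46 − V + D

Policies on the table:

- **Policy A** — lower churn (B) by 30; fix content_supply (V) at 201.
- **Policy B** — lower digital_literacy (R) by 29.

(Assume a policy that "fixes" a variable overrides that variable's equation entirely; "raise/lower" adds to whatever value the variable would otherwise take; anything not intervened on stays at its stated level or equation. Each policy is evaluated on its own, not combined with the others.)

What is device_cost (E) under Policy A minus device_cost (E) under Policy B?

175

Policy A (B − 30, V := 201):
  R = 155
  B = 152 − 30 = 122
  E = 132 + 5·155 − 122 = 785
Policy B (R − 29):
  R = 155 − 29 = 126
  B = 152
  E = 132 + 5·126 − 152 = 610
E: 785 − 610 = 175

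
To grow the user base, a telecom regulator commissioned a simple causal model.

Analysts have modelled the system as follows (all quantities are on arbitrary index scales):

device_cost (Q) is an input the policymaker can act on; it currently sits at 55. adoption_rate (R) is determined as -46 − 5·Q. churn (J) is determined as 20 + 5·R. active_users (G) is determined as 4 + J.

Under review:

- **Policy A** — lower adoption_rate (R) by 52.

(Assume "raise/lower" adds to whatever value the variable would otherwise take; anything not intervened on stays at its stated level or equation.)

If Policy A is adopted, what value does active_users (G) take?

-1841

Policy A (R − 52):
  Q = 55
  R = -46 − 5·55 (−52 from intervention) = -373
  J = 20 + 5·(-373) = -1845
  G = 4 + (-1845) = -1841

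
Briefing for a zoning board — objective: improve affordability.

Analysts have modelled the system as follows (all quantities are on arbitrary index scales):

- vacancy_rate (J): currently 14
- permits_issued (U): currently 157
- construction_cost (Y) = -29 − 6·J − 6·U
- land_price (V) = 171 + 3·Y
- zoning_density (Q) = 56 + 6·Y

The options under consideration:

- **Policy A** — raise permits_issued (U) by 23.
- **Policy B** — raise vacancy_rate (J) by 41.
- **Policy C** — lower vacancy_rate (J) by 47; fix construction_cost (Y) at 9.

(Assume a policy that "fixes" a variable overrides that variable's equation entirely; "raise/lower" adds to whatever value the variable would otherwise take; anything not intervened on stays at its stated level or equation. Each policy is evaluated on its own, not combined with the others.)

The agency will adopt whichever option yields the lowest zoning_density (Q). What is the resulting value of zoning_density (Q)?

-7750

Policy A (U + 23):
  J = 14
  U = 157 + 23 = 180
  Y = -29 − 6·14 − 6·180 = -1193
  Q = 56 + 6·(-1193) = -7102
Policy B (J + 41):
  J = 14 + 41 = 55
  U = 157
  Y = -29 − 6·55 − 6·157 = -1301
  Q = 56 + 6·(-1301) = -7750
Policy C (J − 47, Y := 9):
  J = 14 − 47 = -33
  U = 157
  Y = 9
  Q = 56 + 6·9 = 110
Comparing — Policy A: Q=-7102, Policy B: Q=-7750, Policy C: Q=110. Lowest is -7750 (Policy B).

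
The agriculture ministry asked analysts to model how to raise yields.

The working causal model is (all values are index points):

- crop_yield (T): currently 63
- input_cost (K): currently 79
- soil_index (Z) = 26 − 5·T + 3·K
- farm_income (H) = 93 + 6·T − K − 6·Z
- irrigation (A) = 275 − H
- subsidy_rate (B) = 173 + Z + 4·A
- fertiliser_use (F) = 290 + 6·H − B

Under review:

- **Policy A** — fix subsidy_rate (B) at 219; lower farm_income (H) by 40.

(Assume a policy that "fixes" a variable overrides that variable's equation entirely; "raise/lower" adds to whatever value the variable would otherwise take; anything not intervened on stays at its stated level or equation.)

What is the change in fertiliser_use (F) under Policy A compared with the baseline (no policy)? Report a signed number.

-2054

Baseline:
  T = 63
  K = 79
  Z = 26 − 5·63 + 3·79 = -52
  H = 93 + 6·63 − 79 − 6·(-52) = 704
  A = 275 − 704 = -429
  B = 173 + (-52) + 4·(-429) = -1595
  F = 290 + 6·704 − (-1595) = 6109
Policy A (B := 219, H − 40):
  T = 63
  K = 79
  Z = 26 − 5·63 + 3·79 = -52
  H = 93 + 6·63 − 79 − 6·(-52) (−40 from intervention) = 664
  A = 275 − 664 = -389
  B = 219
  F = 290 + 6·664 − 219 = 4055
Change in F: 4055 − 6109 = -2054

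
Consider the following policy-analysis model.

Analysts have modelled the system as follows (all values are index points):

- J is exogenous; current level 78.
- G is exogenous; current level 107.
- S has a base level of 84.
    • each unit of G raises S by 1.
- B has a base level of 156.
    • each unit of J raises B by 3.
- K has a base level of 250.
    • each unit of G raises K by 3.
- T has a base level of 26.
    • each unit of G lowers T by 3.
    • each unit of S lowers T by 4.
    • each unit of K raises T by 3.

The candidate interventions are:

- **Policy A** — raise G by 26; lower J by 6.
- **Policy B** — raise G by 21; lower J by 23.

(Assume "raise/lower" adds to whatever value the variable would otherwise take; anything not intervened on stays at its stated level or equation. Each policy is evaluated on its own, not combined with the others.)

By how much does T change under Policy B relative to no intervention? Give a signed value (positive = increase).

Baseline:
  G = 107
  S = 84 + 107 = 191
  K = 250 + 3·107 = 571
  T = 26 − 3·107 − 4·191 + 3·571 = 654
Policy B (G + 21, J − 23):
  G = 107 + 21 = 128
  S = 84 + 128 = 212
  K = 250 + 3·128 = 634
  T = 26 − 3·128 − 4·212 + 3·634 = 696
Change in T: 696 − 654 = 42

42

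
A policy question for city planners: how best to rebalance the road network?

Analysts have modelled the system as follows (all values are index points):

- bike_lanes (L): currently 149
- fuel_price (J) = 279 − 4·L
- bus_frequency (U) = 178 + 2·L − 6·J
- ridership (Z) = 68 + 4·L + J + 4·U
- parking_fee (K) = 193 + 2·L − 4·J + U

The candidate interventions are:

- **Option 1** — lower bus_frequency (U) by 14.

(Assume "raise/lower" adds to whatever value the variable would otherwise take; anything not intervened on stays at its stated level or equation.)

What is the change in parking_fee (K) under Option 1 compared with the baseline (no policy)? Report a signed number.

-14

Baseline:
  L = 149
  J = 279 − 4·149 = -317
  U = 178 + 2·149 − 6·(-317) = 2378
  K = 193 + 2·149 − 4·(-317) + 2378 = 4137
Option 1 (U − 14):
  L = 149
  J = 279 − 4·149 = -317
  U = 178 + 2·149 − 6·(-317) (−14 from intervention) = 2364
  K = 193 + 2·149 − 4·(-317) + 2364 = 4123
Change in K: 4123 − 4137 = -14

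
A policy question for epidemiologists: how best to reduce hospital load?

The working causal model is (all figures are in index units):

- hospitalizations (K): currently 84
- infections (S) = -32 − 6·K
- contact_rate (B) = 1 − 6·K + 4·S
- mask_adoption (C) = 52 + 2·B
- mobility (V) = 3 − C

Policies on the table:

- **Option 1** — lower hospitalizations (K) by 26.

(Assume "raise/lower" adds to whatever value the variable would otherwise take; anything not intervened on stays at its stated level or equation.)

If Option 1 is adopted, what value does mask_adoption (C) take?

Option 1 (K − 26):
  K = 84 − 26 = 58
  S = -32 − 6·58 = -380
  B = 1 − 6·58 + 4·(-380) = -1867
  C = 52 + 2·(-1867) = -3682

-3682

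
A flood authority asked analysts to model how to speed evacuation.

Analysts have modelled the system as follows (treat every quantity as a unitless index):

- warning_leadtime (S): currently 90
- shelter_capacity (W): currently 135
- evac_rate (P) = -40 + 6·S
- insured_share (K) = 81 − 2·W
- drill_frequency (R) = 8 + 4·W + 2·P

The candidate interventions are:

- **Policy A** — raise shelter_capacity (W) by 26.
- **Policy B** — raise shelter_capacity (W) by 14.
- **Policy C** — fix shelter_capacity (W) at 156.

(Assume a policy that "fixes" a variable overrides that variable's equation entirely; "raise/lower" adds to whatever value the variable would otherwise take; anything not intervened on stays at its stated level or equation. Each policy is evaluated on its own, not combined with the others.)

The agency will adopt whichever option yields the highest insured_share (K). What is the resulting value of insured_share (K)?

-217

Policy A (W + 26):
  W = 135 + 26 = 161
  K = 81 − 2·161 = -241
Policy B (W + 14):
  W = 135 + 14 = 149
  K = 81 − 2·149 = -217
Policy C (W := 156):
  W = 156
  K = 81 − 2·156 = -231
Comparing — Policy A: K=-241, Policy B: K=-217, Policy C: K=-231. Highest is -217 (Policy B).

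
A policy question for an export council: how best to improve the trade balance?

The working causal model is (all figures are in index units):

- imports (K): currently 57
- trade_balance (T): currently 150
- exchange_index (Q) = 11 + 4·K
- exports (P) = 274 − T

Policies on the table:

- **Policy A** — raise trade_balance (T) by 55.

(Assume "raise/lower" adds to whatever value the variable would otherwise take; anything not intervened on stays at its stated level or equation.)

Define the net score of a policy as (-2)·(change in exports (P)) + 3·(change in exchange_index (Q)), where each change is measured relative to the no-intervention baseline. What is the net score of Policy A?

110

Baseline:
  K = 57
  T = 150
  Q = 11 + 4·57 = 239
  P = 274 − 150 = 124
Policy A (T + 55):
  K = 57
  T = 150 + 55 = 205
  Q = 11 + 4·57 = 239
  P = 274 − 205 = 69
ΔP = 69 − 124 = -55; ΔQ = 239 − 239 = 0
Score = (-2)·(-55) + 3·0 = 110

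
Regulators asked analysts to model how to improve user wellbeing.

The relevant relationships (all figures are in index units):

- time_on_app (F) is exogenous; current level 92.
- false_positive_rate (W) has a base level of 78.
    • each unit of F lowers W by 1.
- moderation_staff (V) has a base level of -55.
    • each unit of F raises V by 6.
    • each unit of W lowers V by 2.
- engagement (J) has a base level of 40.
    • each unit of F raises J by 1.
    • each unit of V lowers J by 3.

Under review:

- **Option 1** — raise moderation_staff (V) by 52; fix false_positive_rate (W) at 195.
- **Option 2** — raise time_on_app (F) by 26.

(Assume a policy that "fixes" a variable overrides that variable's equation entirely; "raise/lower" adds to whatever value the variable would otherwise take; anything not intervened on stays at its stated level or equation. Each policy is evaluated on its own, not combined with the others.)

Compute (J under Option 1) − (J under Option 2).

1696

Option 1 (V + 52, W := 195):
  F = 92
  W = 195
  V = -55 + 6·92 − 2·195 (+52 from intervention) = 159
  J = 40 + 92 − 3·159 = -345
Option 2 (F + 26):
  F = 92 + 26 = 118
  W = 78 − 118 = -40
  V = -55 + 6·118 − 2·(-40) = 733
  J = 40 + 118 − 3·733 = -2041
J: -345 − (-2041) = 1696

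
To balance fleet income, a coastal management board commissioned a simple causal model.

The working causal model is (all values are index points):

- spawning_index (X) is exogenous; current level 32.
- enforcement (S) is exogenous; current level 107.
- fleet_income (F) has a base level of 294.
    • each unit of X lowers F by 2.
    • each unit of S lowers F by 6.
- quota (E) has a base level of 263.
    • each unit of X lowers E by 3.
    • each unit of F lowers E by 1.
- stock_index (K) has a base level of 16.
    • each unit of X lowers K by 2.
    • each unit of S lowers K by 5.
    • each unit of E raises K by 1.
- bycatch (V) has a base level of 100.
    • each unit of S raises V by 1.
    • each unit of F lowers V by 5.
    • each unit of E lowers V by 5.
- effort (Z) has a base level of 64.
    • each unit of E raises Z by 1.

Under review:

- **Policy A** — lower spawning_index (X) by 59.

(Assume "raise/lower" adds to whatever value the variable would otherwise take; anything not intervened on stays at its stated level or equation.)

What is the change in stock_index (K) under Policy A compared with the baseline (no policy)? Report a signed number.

177

Baseline:
  X = 32
  S = 107
  F = 294 − 2·32 − 6·107 = -412
  E = 263 − 3·32 − (-412) = 579
  K = 16 − 2·32 − 5·107 + 579 = -4
Policy A (X − 59):
  X = 32 − 59 = -27
  S = 107
  F = 294 − 2·(-27) − 6·107 = -294
  E = 263 − 3·(-27) − (-294) = 638
  K = 16 − 2·(-27) − 5·107 + 638 = 173
Change in K: 173 − (-4) = 177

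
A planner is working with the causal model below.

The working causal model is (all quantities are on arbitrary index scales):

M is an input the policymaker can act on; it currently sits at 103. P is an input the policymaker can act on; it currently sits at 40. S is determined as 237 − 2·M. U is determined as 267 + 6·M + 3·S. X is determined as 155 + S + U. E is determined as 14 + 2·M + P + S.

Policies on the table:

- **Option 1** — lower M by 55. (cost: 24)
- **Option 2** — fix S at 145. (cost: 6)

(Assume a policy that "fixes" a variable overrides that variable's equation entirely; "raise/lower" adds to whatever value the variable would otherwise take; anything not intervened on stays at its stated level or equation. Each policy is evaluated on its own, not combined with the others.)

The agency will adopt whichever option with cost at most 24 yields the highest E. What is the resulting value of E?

Option 1 (M − 55):
  M = 103 − 55 = 48
  P = 40
  S = 237 − 2·48 = 141
  E = 14 + 2·48 + 40 + 141 = 291
Option 2 (S := 145):
  M = 103
  P = 40
  S = 145
  E = 14 + 2·103 + 40 + 145 = 405
Comparing — Option 1: E=291, Option 2: E=405. Highest is 405 (Option 2).

405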